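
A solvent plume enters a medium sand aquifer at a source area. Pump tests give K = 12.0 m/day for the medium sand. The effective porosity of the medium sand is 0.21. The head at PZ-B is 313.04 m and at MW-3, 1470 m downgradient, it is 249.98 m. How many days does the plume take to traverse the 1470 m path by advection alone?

Hydraulic gradient i = (313.04 − 249.98) / 1470 = 63.06 / 1470 = 0.04290.
Darcy flux q = K · i = 12.00 × 0.04290 = 0.5148 m/day.
Seepage velocity v = q / n_e = 0.5148 / 0.21 = 2.451 m/day.
Travel time t = L / v = 1470 / 2.451 = 599.7 days.

600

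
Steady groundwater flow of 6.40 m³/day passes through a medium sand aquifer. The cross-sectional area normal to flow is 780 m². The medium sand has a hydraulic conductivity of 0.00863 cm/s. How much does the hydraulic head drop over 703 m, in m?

0.774

Convert K: 0.00863 cm/s × 864 = 7.456 m/day.
From Q = K·A·i, i = Q / (K·A) = 6.40 / (7.456 × 780.0) = 0.001100.
Head loss Δh = i · L = 0.001100 × 703 = 0.7736 m.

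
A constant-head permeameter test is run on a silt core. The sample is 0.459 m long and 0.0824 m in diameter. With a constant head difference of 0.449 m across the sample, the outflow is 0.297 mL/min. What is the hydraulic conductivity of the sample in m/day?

Cross-sectional area A = π·(d/2)² = π × (0.0824/2)² = 0.005333 m².
Convert discharge: 0.297 mL/min = 4.950e-09 m³/s.
Darcy's law rearranged: K = Q·L / (A·Δh) = 4.950e-09 × 0.459 / (0.005333 × 0.449) = 9.489e-07 m/s = 0.08199 m/day.

0.0820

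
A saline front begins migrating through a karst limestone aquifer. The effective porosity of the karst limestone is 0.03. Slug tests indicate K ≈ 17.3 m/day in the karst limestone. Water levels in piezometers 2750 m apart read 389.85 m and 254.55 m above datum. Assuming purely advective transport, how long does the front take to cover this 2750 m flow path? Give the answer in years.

0.265

Hydraulic gradient i = (389.85 − 254.55) / 2750 = 135.3 / 2750 = 0.04920.
Darcy flux q = K · i = 17.30 × 0.04920 = 0.8512 m/day.
Seepage velocity v = q / n_e = 0.8512 / 0.03 = 28.37 m/day.
Travel time t = L / v = 2750 / 28.37 = 96.93 days = 0.2654 years.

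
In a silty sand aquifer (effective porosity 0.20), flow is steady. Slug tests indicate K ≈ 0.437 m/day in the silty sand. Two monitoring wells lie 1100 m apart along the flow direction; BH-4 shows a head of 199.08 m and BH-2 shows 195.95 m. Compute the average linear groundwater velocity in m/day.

Hydraulic gradient i = (199.08 − 195.95) / 1100 = 3.13 / 1100 = 0.002845.
Darcy flux q = K · i = 0.4370 × 0.002845 = 0.001243 m/day.
Seepage velocity v = q / n_e = 0.001243 / 0.20 = 0.006217 m/day.

0.00622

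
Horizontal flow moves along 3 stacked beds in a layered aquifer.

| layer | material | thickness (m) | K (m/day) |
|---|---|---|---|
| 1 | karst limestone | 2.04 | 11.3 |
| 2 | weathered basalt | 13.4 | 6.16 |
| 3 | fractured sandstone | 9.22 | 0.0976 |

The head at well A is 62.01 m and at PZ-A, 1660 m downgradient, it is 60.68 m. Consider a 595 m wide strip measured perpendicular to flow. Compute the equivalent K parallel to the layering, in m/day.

4.32

Flow is parallel to layering, so each bed carries its own Darcy discharge and the transmissivities add.
Σ(K_i·b_i) = 11.3×2.04 + 6.16×13.4 + 0.0976×9.22 = 106.5 m²/day.
Total thickness b = 24.66 m, so K_eq = Σ(K_i·b_i)/b = 4.319 m/day.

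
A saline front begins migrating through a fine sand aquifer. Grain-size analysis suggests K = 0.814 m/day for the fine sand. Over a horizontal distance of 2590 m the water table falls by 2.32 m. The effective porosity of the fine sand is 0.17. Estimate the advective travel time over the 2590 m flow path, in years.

Hydraulic gradient i = Δh / L = 2.32 / 2590 = 0.0008958.
Darcy flux q = K · i = 0.8140 × 0.0008958 = 0.0007291 m/day.
Seepage velocity v = q / n_e = 0.0007291 / 0.17 = 0.004289 m/day.
Travel time t = L / v = 2590 / 0.004289 = 6.039e+05 days = 1653 years.

1650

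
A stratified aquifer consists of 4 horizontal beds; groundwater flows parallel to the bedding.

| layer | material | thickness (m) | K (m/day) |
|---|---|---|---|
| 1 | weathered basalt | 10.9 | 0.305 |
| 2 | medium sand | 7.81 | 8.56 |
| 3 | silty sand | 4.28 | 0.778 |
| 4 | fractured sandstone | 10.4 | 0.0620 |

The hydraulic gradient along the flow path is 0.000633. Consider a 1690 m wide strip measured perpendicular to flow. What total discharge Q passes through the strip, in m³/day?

Flow is parallel to layering, so each bed carries its own Darcy discharge and the transmissivities add.
Σ(K_i·b_i) = 0.305×10.9 + 8.56×7.81 + 0.778×4.28 + 0.0620×10.4 = 74.15 m²/day.
Hydraulic gradient i = 0.000633.
Q = Σ(K_i·b_i) · W · i = 74.15 × 1690 × 0.0006330 = 79.33 m³/day.

79.3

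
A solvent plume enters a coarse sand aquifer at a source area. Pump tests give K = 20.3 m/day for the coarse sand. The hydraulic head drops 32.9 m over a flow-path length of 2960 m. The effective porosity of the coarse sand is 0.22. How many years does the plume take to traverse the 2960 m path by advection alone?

7.90

Hydraulic gradient i = Δh / L = 32.9 / 2960 = 0.01111.
Darcy flux q = K · i = 20.30 × 0.01111 = 0.2256 m/day.
Seepage velocity v = q / n_e = 0.2256 / 0.22 = 1.026 m/day.
Travel time t = L / v = 2960 / 1.026 = 2886 days = 7.902 years.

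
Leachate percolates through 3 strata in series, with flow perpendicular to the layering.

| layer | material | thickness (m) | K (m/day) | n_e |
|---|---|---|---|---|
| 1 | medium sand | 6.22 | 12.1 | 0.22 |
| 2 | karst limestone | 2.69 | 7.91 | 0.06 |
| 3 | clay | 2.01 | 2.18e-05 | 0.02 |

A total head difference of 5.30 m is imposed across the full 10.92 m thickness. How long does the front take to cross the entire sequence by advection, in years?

74.8

With flow normal to the layers, continuity requires the same specific discharge q through every layer.
Σ(b_i/K_i) = 6.22/12.1 + 2.69/7.91 + 2.01/2.18e-05 = 92203 d.
q = Δh / Σ(b_i/K_i) = 5.30 / 92203 = 5.748e-05 m/day.
In each layer the seepage velocity is v_i = q/n_i, so the layer transit time is t_i = b_i·n_i / q:
  layer 1 (medium sand): t_1 = 6.22 × 0.22 / 5.748e-05 = 23806 d
  layer 2 (karst limestone): t_2 = 2.69 × 0.06 / 5.748e-05 = 2808 d
  layer 3 (clay): t_3 = 2.01 × 0.02 / 5.748e-05 = 699.3 d
Total t = Σ t_i = 27313 days = 74.78 years.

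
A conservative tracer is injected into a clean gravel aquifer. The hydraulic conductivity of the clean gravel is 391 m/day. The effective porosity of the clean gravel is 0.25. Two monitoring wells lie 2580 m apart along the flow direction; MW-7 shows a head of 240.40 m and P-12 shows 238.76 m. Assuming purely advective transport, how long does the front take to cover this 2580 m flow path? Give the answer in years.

7.11

Hydraulic gradient i = (240.40 − 238.76) / 2580 = 1.64 / 2580 = 0.0006357.
Darcy flux q = K · i = 391.0 × 0.0006357 = 0.2485 m/day.
Seepage velocity v = q / n_e = 0.2485 / 0.25 = 0.9942 m/day.
Travel time t = L / v = 2580 / 0.9942 = 2595 days = 7.105 years.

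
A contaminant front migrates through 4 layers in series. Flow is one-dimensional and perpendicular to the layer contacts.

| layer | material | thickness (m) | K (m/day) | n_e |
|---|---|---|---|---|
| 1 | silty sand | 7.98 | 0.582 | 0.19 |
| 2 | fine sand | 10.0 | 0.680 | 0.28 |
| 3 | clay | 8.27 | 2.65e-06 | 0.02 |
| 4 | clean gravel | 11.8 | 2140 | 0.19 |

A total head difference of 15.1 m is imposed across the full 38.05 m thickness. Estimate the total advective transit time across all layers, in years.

With flow normal to the layers, continuity requires the same specific discharge q through every layer.
Σ(b_i/K_i) = 7.98/0.582 + 10.0/0.680 + 8.27/2.65e-06 + 11.8/2140 = 3.121e+06 d.
q = Δh / Σ(b_i/K_i) = 15.1 / 3.121e+06 = 4.839e-06 m/day.
In each layer the seepage velocity is v_i = q/n_i, so the layer transit time is t_i = b_i·n_i / q:
  layer 1 (silty sand): t_1 = 7.98 × 0.19 / 4.839e-06 = 3.134e+05 d
  layer 2 (fine sand): t_2 = 10.0 × 0.28 / 4.839e-06 = 5.787e+05 d
  layer 3 (clay): t_3 = 8.27 × 0.02 / 4.839e-06 = 34184 d
  layer 4 (clean gravel): t_4 = 11.8 × 0.19 / 4.839e-06 = 4.634e+05 d
Total t = Σ t_i = 1.390e+06 days = 3805 years.

3800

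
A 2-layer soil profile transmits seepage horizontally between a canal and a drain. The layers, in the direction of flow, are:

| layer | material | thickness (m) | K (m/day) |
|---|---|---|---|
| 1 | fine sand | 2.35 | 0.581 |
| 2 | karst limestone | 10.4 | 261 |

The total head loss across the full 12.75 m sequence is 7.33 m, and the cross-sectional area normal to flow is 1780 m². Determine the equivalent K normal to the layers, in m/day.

Flow is perpendicular to layering, so the layers act in series and the equivalent K is the thickness-weighted harmonic mean.
Total thickness L = 2.35 + 10.4 = 12.75 m.
Σ(b_i/K_i) = 2.35/0.581 + 10.4/261 = 4.085 d.
K_eq = L / Σ(b_i/K_i) = 12.75 / 4.085 = 3.121 m/day.

3.12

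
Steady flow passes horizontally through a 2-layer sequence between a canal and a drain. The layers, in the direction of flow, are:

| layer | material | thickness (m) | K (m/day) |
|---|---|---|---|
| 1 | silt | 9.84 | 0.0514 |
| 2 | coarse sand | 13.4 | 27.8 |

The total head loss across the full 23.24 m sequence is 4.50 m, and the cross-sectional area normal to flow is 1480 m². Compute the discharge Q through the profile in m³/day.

Flow is perpendicular to layering, so the layers act in series and the equivalent K is the thickness-weighted harmonic mean.
Total thickness L = 9.84 + 13.4 = 23.24 m.
Σ(b_i/K_i) = 9.84/0.0514 + 13.4/27.8 = 191.9 d.
K_eq = L / Σ(b_i/K_i) = 23.24 / 191.9 = 0.1211 m/day.
Q = K_eq · A · (Δh/L) = 0.1211 × 1480 × (4.50/23.24) = 34.70 m³/day.

34.7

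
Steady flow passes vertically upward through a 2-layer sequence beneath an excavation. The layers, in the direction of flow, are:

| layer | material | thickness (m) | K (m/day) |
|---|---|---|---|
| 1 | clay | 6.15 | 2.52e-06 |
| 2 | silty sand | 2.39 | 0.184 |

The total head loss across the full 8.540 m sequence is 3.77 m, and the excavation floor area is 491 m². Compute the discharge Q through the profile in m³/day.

Flow is perpendicular to layering, so the layers act in series and the equivalent K is the thickness-weighted harmonic mean.
Total thickness L = 6.15 + 2.39 = 8.540 m.
Σ(b_i/K_i) = 6.15/2.52e-06 + 2.39/0.184 = 2.440e+06 d.
K_eq = L / Σ(b_i/K_i) = 8.540 / 2.440e+06 = 3.499e-06 m/day.
Q = K_eq · A · (Δh/L) = 3.499e-06 × 491 × (3.77/8.540) = 0.0007585 m³/day.

0.000758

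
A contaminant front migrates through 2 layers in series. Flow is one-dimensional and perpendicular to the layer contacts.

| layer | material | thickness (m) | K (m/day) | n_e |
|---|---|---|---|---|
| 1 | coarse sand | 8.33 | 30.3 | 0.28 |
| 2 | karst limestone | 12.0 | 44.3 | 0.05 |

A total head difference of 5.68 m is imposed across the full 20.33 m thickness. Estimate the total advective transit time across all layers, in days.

With flow normal to the layers, continuity requires the same specific discharge q through every layer.
Σ(b_i/K_i) = 8.33/30.3 + 12.0/44.3 = 0.5458 d.
q = Δh / Σ(b_i/K_i) = 5.68 / 0.5458 = 10.41 m/day.
In each layer the seepage velocity is v_i = q/n_i, so the layer transit time is t_i = b_i·n_i / q:
  layer 1 (coarse sand): t_1 = 8.33 × 0.28 / 10.41 = 0.2241 d
  layer 2 (karst limestone): t_2 = 12.0 × 0.05 / 10.41 = 0.05765 d
Total t = Σ t_i = 0.2818 days.

0.282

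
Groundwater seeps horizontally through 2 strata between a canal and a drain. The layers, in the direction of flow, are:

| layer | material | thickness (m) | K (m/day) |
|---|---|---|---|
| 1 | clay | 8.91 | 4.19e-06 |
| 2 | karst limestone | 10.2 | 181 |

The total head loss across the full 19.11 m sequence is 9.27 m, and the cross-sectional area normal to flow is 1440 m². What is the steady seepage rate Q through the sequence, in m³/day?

Flow is perpendicular to layering, so the layers act in series and the equivalent K is the thickness-weighted harmonic mean.
Total thickness L = 8.91 + 10.2 = 19.11 m.
Σ(b_i/K_i) = 8.91/4.19e-06 + 10.2/181 = 2.126e+06 d.
K_eq = L / Σ(b_i/K_i) = 19.11 / 2.126e+06 = 8.987e-06 m/day.
Q = K_eq · A · (Δh/L) = 8.987e-06 × 1440 × (9.27/19.11) = 0.006277 m³/day.

0.00628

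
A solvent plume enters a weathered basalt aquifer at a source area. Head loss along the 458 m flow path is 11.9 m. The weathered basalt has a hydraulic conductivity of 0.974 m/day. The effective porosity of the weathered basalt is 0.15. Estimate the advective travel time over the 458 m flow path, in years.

Hydraulic gradient i = Δh / L = 11.9 / 458 = 0.02598.
Darcy flux q = K · i = 0.9740 × 0.02598 = 0.02531 m/day.
Seepage velocity v = q / n_e = 0.02531 / 0.15 = 0.1687 m/day.
Travel time t = L / v = 458 / 0.1687 = 2715 days = 7.432 years.

7.43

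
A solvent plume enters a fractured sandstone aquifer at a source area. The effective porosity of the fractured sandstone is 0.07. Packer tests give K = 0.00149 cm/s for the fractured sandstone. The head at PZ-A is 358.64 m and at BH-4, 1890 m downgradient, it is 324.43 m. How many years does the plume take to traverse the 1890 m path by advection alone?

15.5

Convert K: 0.00149 cm/s × 864 = 1.287 m/day.
Hydraulic gradient i = (358.64 − 324.43) / 1890 = 34.21 / 1890 = 0.01810.
Darcy flux q = K · i = 1.287 × 0.01810 = 0.02330 m/day.
Seepage velocity v = q / n_e = 0.02330 / 0.07 = 0.3329 m/day.
Travel time t = L / v = 1890 / 0.3329 = 5678 days = 15.54 years.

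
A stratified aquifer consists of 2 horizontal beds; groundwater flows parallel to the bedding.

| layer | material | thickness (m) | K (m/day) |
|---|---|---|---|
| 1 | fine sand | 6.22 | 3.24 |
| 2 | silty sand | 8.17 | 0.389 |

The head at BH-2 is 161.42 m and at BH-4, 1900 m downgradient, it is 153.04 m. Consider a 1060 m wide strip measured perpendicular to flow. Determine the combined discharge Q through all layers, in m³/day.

Flow is parallel to layering, so each bed carries its own Darcy discharge and the transmissivities add.
Σ(K_i·b_i) = 3.24×6.22 + 0.389×8.17 = 23.33 m²/day.
Hydraulic gradient i = (161.42 − 153.04) / 1900 = 8.38 / 1900 = 0.004411.
Q = Σ(K_i·b_i) · W · i = 23.33 × 1060 × 0.004411 = 109.1 m³/day.

109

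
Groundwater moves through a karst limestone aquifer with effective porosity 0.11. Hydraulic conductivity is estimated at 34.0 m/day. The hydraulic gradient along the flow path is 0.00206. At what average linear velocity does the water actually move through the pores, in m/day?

Hydraulic gradient i = 0.00206.
Darcy flux q = K · i = 34.00 × 0.002060 = 0.07004 m/day.
Seepage velocity v = q / n_e = 0.07004 / 0.11 = 0.6367 m/day.

0.637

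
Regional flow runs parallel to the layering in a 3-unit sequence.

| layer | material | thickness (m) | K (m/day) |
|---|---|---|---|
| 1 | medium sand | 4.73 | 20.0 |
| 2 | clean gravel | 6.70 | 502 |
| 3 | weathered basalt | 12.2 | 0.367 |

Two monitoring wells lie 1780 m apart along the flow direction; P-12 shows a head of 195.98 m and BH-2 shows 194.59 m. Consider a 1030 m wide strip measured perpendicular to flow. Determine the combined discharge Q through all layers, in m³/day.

2780

Flow is parallel to layering, so each bed carries its own Darcy discharge and the transmissivities add.
Σ(K_i·b_i) = 20.0×4.73 + 502×6.70 + 0.367×12.2 = 3462 m²/day.
Hydraulic gradient i = (195.98 − 194.59) / 1780 = 1.39 / 1780 = 0.0007809.
Q = Σ(K_i·b_i) · W · i = 3462 × 1030 × 0.0007809 = 2785 m³/day.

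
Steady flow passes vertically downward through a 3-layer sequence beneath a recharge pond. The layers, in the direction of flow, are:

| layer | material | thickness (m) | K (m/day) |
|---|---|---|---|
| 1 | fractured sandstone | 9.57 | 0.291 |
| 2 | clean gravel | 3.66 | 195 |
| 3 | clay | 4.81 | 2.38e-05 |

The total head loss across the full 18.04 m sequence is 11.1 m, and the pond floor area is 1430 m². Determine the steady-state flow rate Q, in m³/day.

0.0785

Flow is perpendicular to layering, so the layers act in series and the equivalent K is the thickness-weighted harmonic mean.
Total thickness L = 9.57 + 3.66 + 4.81 = 18.04 m.
Σ(b_i/K_i) = 9.57/0.291 + 3.66/195 + 4.81/2.38e-05 = 2.021e+05 d.
K_eq = L / Σ(b_i/K_i) = 18.04 / 2.021e+05 = 8.925e-05 m/day.
Q = K_eq · A · (Δh/L) = 8.925e-05 × 1430 × (11.1/18.04) = 0.07853 m³/day.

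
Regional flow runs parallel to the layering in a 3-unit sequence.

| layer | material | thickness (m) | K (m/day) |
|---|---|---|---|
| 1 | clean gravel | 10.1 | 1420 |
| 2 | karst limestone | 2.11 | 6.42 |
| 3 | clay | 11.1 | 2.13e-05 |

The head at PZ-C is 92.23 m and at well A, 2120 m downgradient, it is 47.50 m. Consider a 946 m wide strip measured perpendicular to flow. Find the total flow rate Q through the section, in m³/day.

287000

Flow is parallel to layering, so each bed carries its own Darcy discharge and the transmissivities add.
Σ(K_i·b_i) = 1420×10.1 + 6.42×2.11 + 2.13e-05×11.1 = 14356 m²/day.
Hydraulic gradient i = (92.23 − 47.50) / 2120 = 44.73 / 2120 = 0.02110.
Q = Σ(K_i·b_i) · W · i = 14356 × 946 × 0.02110 = 2.865e+05 m³/day.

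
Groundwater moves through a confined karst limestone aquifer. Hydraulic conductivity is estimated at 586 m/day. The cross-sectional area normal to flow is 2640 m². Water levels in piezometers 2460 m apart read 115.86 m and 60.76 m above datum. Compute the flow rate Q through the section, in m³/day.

34700

Hydraulic gradient i = (115.86 − 60.76) / 2460 = 55.1 / 2460 = 0.02240.
Darcy's law: Q = K · A · i = 586.0 × 2640 × 0.02240 = 34651 m³/day.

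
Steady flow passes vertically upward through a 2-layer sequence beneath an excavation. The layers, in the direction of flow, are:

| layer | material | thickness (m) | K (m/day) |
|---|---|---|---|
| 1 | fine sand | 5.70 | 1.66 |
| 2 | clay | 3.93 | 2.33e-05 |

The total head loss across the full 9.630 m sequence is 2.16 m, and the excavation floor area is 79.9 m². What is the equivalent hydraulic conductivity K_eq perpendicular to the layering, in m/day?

5.71e-05

Flow is perpendicular to layering, so the layers act in series and the equivalent K is the thickness-weighted harmonic mean.
Total thickness L = 5.70 + 3.93 = 9.630 m.
Σ(b_i/K_i) = 5.70/1.66 + 3.93/2.33e-05 = 1.687e+05 d.
K_eq = L / Σ(b_i/K_i) = 9.630 / 1.687e+05 = 5.709e-05 m/day.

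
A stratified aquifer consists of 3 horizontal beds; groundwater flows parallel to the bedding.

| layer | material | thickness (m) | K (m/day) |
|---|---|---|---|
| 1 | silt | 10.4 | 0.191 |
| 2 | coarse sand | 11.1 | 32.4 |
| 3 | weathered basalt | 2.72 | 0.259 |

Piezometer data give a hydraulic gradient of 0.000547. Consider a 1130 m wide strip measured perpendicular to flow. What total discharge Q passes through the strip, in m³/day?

Flow is parallel to layering, so each bed carries its own Darcy discharge and the transmissivities add.
Σ(K_i·b_i) = 0.191×10.4 + 32.4×11.1 + 0.259×2.72 = 362.3 m²/day.
Hydraulic gradient i = 0.000547.
Q = Σ(K_i·b_i) · W · i = 362.3 × 1130 × 0.0005470 = 224.0 m³/day.

224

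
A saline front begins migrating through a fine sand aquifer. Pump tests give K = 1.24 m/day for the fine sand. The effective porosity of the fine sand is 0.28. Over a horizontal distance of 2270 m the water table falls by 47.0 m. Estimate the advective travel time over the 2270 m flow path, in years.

67.8

Hydraulic gradient i = Δh / L = 47.0 / 2270 = 0.02070.
Darcy flux q = K · i = 1.240 × 0.02070 = 0.02567 m/day.
Seepage velocity v = q / n_e = 0.02567 / 0.28 = 0.09169 m/day.
Travel time t = L / v = 2270 / 0.09169 = 24757 days = 67.78 years.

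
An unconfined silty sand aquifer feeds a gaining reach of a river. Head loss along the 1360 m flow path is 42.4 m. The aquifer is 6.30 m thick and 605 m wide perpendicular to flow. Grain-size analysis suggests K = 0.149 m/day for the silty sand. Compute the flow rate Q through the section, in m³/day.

17.7

Cross-sectional area A = 605 × 6.30 = 3812 m².
Hydraulic gradient i = Δh / L = 42.4 / 1360 = 0.03118.
Darcy's law: Q = K · A · i = 0.1490 × 3812 × 0.03118 = 17.71 m³/day.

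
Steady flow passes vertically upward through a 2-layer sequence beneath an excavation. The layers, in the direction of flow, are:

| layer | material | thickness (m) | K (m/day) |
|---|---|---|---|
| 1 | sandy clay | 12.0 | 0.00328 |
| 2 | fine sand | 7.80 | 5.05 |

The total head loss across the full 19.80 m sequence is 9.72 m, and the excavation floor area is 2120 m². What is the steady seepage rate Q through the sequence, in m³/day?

Flow is perpendicular to layering, so the layers act in series and the equivalent K is the thickness-weighted harmonic mean.
Total thickness L = 12.0 + 7.80 = 19.80 m.
Σ(b_i/K_i) = 12.0/0.00328 + 7.80/5.05 = 3660 d.
K_eq = L / Σ(b_i/K_i) = 19.80 / 3660 = 0.005410 m/day.
Q = K_eq · A · (Δh/L) = 0.005410 × 2120 × (9.72/19.80) = 5.630 m³/day.

5.63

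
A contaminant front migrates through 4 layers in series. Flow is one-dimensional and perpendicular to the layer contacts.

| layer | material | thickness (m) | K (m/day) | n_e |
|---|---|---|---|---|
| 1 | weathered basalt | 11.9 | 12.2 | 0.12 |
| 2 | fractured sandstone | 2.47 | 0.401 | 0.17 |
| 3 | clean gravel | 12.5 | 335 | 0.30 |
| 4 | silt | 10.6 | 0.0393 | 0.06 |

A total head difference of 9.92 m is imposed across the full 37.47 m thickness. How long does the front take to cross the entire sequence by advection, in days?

With flow normal to the layers, continuity requires the same specific discharge q through every layer.
Σ(b_i/K_i) = 11.9/12.2 + 2.47/0.401 + 12.5/335 + 10.6/0.0393 = 276.9 d.
q = Δh / Σ(b_i/K_i) = 9.92 / 276.9 = 0.03583 m/day.
In each layer the seepage velocity is v_i = q/n_i, so the layer transit time is t_i = b_i·n_i / q:
  layer 1 (weathered basalt): t_1 = 11.9 × 0.12 / 0.03583 = 39.86 d
  layer 2 (fractured sandstone): t_2 = 2.47 × 0.17 / 0.03583 = 11.72 d
  layer 3 (clean gravel): t_3 = 12.5 × 0.30 / 0.03583 = 104.7 d
  layer 4 (silt): t_4 = 10.6 × 0.06 / 0.03583 = 17.75 d
Total t = Σ t_i = 174.0 days.

174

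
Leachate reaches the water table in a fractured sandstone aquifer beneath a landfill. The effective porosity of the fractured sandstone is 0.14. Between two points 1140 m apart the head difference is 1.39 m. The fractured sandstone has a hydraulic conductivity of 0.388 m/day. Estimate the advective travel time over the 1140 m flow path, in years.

Hydraulic gradient i = Δh / L = 1.39 / 1140 = 0.001219.
Darcy flux q = K · i = 0.3880 × 0.001219 = 0.0004731 m/day.
Seepage velocity v = q / n_e = 0.0004731 / 0.14 = 0.003379 m/day.
Travel time t = L / v = 1140 / 0.003379 = 3.374e+05 days = 923.6 years.

924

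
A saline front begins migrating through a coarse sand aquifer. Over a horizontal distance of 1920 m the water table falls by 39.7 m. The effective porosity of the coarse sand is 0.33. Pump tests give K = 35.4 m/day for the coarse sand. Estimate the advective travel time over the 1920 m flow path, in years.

2.37

Hydraulic gradient i = Δh / L = 39.7 / 1920 = 0.02068.
Darcy flux q = K · i = 35.40 × 0.02068 = 0.7320 m/day.
Seepage velocity v = q / n_e = 0.7320 / 0.33 = 2.218 m/day.
Travel time t = L / v = 1920 / 2.218 = 865.6 days = 2.370 years.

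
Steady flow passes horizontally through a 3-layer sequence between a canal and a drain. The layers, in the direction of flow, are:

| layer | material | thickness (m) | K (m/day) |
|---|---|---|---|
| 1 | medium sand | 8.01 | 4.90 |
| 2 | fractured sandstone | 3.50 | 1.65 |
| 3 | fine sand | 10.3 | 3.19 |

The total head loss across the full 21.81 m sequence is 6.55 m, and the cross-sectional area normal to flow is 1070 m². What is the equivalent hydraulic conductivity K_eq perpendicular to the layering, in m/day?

Flow is perpendicular to layering, so the layers act in series and the equivalent K is the thickness-weighted harmonic mean.
Total thickness L = 8.01 + 3.50 + 10.3 = 21.81 m.
Σ(b_i/K_i) = 8.01/4.90 + 3.50/1.65 + 10.3/3.19 = 6.985 d.
K_eq = L / Σ(b_i/K_i) = 21.81 / 6.985 = 3.123 m/day.

3.12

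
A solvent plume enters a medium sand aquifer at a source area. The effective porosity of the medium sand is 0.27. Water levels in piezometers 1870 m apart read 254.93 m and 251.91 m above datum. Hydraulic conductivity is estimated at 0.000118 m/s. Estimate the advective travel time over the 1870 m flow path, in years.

Convert K: 0.000118 m/s × 86400 = 10.20 m/day.
Hydraulic gradient i = (254.93 − 251.91) / 1870 = 3.02 / 1870 = 0.001615.
Darcy flux q = K · i = 10.20 × 0.001615 = 0.01646 m/day.
Seepage velocity v = q / n_e = 0.01646 / 0.27 = 0.06098 m/day.
Travel time t = L / v = 1870 / 0.06098 = 30665 days = 83.96 years.

84.0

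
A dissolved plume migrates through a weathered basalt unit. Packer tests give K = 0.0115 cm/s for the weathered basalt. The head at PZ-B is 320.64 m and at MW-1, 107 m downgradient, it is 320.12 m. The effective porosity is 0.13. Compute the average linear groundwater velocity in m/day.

0.371

Convert K: 0.0115 cm/s × 864 = 9.936 m/day.
Hydraulic gradient i = (320.64 − 320.12) / 107 = 0.52 / 107 = 0.004860.
Darcy flux q = K · i = 9.936 × 0.004860 = 0.04829 m/day.
Seepage velocity v = q / n_e = 0.04829 / 0.13 = 0.3714 m/day.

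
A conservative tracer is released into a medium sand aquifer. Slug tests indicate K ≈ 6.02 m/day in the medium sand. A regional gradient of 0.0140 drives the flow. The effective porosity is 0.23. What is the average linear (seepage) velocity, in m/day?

0.366

Hydraulic gradient i = 0.0140.
Darcy flux q = K · i = 6.020 × 0.01400 = 0.08428 m/day.
Seepage velocity v = q / n_e = 0.08428 / 0.23 = 0.3664 m/day.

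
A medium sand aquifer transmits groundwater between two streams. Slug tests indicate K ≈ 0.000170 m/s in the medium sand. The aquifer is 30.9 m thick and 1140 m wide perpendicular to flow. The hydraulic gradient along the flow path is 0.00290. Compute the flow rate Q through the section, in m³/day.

1500

Convert K: 0.000170 m/s × 86400 = 14.69 m/day.
Cross-sectional area A = 1140 × 30.9 = 35226 m².
Hydraulic gradient i = 0.00290.
Darcy's law: Q = K · A · i = 14.69 × 35226 × 0.002900 = 1500 m³/day.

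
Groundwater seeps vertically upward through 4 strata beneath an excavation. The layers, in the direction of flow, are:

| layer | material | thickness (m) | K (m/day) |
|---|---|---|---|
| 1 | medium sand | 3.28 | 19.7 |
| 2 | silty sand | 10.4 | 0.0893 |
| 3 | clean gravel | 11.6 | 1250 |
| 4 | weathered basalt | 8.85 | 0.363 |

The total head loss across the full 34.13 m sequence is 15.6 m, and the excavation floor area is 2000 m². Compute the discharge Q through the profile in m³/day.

221

Flow is perpendicular to layering, so the layers act in series and the equivalent K is the thickness-weighted harmonic mean.
Total thickness L = 3.28 + 10.4 + 11.6 + 8.85 = 34.13 m.
Σ(b_i/K_i) = 3.28/19.7 + 10.4/0.0893 + 11.6/1250 + 8.85/0.363 = 141.0 d.
K_eq = L / Σ(b_i/K_i) = 34.13 / 141.0 = 0.2420 m/day.
Q = K_eq · A · (Δh/L) = 0.2420 × 2000 × (15.6/34.13) = 221.2 m³/day.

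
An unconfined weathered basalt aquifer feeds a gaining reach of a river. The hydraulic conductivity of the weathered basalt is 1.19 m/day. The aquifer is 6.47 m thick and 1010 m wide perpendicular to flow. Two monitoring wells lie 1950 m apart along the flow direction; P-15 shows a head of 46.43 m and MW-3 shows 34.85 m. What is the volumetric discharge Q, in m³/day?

Cross-sectional area A = 1010 × 6.47 = 6535 m².
Hydraulic gradient i = (46.43 − 34.85) / 1950 = 11.58 / 1950 = 0.005938.
Darcy's law: Q = K · A · i = 1.190 × 6535 × 0.005938 = 46.18 m³/day.

46.2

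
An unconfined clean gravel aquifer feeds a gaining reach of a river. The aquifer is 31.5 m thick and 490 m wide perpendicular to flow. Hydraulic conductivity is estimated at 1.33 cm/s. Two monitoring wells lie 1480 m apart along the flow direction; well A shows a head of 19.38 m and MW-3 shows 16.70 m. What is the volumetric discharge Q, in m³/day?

32100

Convert K: 1.33 cm/s × 864 = 1149 m/day.
Cross-sectional area A = 490 × 31.5 = 15435 m².
Hydraulic gradient i = (19.38 − 16.70) / 1480 = 2.68 / 1480 = 0.001811.
Darcy's law: Q = K · A · i = 1149 × 15435 × 0.001811 = 32118 m³/day.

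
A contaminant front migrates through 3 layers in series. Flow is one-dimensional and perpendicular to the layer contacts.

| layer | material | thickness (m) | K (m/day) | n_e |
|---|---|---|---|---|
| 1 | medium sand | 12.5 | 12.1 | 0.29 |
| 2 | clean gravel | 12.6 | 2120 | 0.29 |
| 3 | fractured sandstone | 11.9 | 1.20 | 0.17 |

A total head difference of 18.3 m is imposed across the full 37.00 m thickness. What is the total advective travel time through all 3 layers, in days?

With flow normal to the layers, continuity requires the same specific discharge q through every layer.
Σ(b_i/K_i) = 12.5/12.1 + 12.6/2120 + 11.9/1.20 = 10.96 d.
q = Δh / Σ(b_i/K_i) = 18.3 / 10.96 = 1.670 m/day.
In each layer the seepage velocity is v_i = q/n_i, so the layer transit time is t_i = b_i·n_i / q:
  layer 1 (medium sand): t_1 = 12.5 × 0.29 / 1.670 = 2.170 d
  layer 2 (clean gravel): t_2 = 12.6 × 0.29 / 1.670 = 2.188 d
  layer 3 (fractured sandstone): t_3 = 11.9 × 0.17 / 1.670 = 1.211 d
Total t = Σ t_i = 5.569 days.

5.57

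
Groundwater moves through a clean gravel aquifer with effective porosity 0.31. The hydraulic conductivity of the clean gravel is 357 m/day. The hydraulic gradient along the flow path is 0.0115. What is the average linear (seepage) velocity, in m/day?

13.2

Hydraulic gradient i = 0.0115.
Darcy flux q = K · i = 357.0 × 0.01150 = 4.106 m/day.
Seepage velocity v = q / n_e = 4.106 / 0.31 = 13.24 m/day.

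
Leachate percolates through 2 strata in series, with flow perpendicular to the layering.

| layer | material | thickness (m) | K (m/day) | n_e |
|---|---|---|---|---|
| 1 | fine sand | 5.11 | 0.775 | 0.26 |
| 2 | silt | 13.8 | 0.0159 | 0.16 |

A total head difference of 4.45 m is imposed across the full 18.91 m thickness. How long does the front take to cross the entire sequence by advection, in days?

With flow normal to the layers, continuity requires the same specific discharge q through every layer.
Σ(b_i/K_i) = 5.11/0.775 + 13.8/0.0159 = 874.5 d.
q = Δh / Σ(b_i/K_i) = 4.45 / 874.5 = 0.005089 m/day.
In each layer the seepage velocity is v_i = q/n_i, so the layer transit time is t_i = b_i·n_i / q:
  layer 1 (fine sand): t_1 = 5.11 × 0.26 / 0.005089 = 261.1 d
  layer 2 (silt): t_2 = 13.8 × 0.16 / 0.005089 = 433.9 d
Total t = Σ t_i = 695.0 days.

695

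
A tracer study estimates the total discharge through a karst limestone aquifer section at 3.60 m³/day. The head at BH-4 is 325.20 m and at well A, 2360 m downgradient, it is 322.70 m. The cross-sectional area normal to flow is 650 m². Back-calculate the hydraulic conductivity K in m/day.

Hydraulic gradient i = (325.20 − 322.70) / 2360 = 2.5 / 2360 = 0.001059.
From Q = K·A·i, K = Q / (A·i) = 3.60 / (650.0 × 0.001059) = 5.228 m/day.

5.23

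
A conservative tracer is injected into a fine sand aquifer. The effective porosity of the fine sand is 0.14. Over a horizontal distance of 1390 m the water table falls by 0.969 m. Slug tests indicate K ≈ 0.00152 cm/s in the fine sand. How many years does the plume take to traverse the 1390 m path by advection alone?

582

Convert K: 0.00152 cm/s × 864 = 1.313 m/day.
Hydraulic gradient i = Δh / L = 0.969 / 1390 = 0.0006971.
Darcy flux q = K · i = 1.313 × 0.0006971 = 0.0009155 m/day.
Seepage velocity v = q / n_e = 0.0009155 / 0.14 = 0.006539 m/day.
Travel time t = L / v = 1390 / 0.006539 = 2.126e+05 days = 582.0 years.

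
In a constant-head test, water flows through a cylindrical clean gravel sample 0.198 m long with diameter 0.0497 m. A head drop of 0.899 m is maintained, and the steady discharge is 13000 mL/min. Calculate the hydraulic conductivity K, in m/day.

2130

Cross-sectional area A = π·(d/2)² = π × (0.0497/2)² = 0.001940 m².
Convert discharge: 13000 mL/min = 0.0002167 m³/s.
Darcy's law rearranged: K = Q·L / (A·Δh) = 0.0002167 × 0.198 / (0.001940 × 0.899) = 0.02460 m/s = 2125 m/day.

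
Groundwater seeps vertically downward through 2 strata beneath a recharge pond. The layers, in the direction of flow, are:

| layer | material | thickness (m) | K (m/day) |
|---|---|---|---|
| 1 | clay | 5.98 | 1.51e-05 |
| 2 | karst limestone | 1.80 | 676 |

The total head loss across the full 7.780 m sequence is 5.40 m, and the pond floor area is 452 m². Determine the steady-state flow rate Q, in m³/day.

0.00616

Flow is perpendicular to layering, so the layers act in series and the equivalent K is the thickness-weighted harmonic mean.
Total thickness L = 5.98 + 1.80 = 7.780 m.
Σ(b_i/K_i) = 5.98/1.51e-05 + 1.80/676 = 3.960e+05 d.
K_eq = L / Σ(b_i/K_i) = 7.780 / 3.960e+05 = 1.965e-05 m/day.
Q = K_eq · A · (Δh/L) = 1.965e-05 × 452 × (5.40/7.780) = 0.006163 m³/day.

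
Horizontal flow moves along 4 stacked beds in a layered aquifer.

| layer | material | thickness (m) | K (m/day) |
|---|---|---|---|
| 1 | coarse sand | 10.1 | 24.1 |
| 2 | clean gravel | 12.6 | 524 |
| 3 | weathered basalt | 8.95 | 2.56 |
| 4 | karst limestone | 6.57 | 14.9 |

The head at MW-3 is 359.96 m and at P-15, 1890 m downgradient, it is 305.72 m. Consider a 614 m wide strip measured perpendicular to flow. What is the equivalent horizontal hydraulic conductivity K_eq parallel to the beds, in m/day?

182

Flow is parallel to layering, so each bed carries its own Darcy discharge and the transmissivities add.
Σ(K_i·b_i) = 24.1×10.1 + 524×12.6 + 2.56×8.95 + 14.9×6.57 = 6967 m²/day.
Total thickness b = 38.22 m, so K_eq = Σ(K_i·b_i)/b = 182.3 m/day.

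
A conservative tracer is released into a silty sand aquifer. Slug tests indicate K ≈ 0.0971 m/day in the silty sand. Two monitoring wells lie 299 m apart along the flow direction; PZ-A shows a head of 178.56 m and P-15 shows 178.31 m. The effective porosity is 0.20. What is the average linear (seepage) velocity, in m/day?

Hydraulic gradient i = (178.56 − 178.31) / 299 = 0.25 / 299 = 0.0008361.
Darcy flux q = K · i = 0.09710 × 0.0008361 = 8.119e-05 m/day.
Seepage velocity v = q / n_e = 8.119e-05 / 0.20 = 0.0004059 m/day.

0.000406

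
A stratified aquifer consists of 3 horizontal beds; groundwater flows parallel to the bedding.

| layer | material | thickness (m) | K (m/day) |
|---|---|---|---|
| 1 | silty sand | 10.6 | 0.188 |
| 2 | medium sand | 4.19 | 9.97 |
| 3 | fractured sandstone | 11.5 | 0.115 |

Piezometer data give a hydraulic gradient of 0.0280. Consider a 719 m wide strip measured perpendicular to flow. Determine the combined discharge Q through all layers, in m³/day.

Flow is parallel to layering, so each bed carries its own Darcy discharge and the transmissivities add.
Σ(K_i·b_i) = 0.188×10.6 + 9.97×4.19 + 0.115×11.5 = 45.09 m²/day.
Hydraulic gradient i = 0.0280.
Q = Σ(K_i·b_i) · W · i = 45.09 × 719 × 0.02800 = 907.7 m³/day.

908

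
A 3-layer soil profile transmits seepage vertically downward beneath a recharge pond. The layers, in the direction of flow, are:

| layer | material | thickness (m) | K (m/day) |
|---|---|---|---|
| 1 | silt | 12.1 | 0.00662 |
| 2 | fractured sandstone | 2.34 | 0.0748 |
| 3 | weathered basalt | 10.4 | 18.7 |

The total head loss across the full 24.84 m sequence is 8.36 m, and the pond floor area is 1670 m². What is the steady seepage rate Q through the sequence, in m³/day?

Flow is perpendicular to layering, so the layers act in series and the equivalent K is the thickness-weighted harmonic mean.
Total thickness L = 12.1 + 2.34 + 10.4 = 24.84 m.
Σ(b_i/K_i) = 12.1/0.00662 + 2.34/0.0748 + 10.4/18.7 = 1860 d.
K_eq = L / Σ(b_i/K_i) = 24.84 / 1860 = 0.01336 m/day.
Q = K_eq · A · (Δh/L) = 0.01336 × 1670 × (8.36/24.84) = 7.507 m³/day.

7.51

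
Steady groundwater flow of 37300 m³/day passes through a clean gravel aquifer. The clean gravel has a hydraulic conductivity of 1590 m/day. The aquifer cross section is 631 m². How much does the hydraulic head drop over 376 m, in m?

From Q = K·A·i, i = Q / (K·A) = 37300 / (1590 × 631.0) = 0.03718.
Head loss Δh = i · L = 0.03718 × 376 = 13.98 m.

14.0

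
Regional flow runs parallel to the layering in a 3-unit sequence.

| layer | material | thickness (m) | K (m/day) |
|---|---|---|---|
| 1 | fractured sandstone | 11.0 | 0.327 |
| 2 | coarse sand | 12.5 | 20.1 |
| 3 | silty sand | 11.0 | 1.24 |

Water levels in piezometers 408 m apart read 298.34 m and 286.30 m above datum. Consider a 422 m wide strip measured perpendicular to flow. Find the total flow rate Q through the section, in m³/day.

3340

Flow is parallel to layering, so each bed carries its own Darcy discharge and the transmissivities add.
Σ(K_i·b_i) = 0.327×11.0 + 20.1×12.5 + 1.24×11.0 = 268.5 m²/day.
Hydraulic gradient i = (298.34 − 286.30) / 408 = 12.04 / 408 = 0.02951.
Q = Σ(K_i·b_i) · W · i = 268.5 × 422 × 0.02951 = 3344 m³/day.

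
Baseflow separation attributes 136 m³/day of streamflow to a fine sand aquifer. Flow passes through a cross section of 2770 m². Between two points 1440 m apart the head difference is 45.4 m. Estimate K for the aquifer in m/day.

1.56

Hydraulic gradient i = Δh / L = 45.4 / 1440 = 0.03153.
From Q = K·A·i, K = Q / (A·i) = 136 / (2770 × 0.03153) = 1.557 m/day.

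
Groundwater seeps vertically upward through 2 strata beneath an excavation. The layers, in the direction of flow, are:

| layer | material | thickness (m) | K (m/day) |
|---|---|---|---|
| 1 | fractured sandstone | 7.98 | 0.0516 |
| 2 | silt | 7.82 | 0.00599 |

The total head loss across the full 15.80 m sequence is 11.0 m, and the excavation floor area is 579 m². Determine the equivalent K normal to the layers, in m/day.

Flow is perpendicular to layering, so the layers act in series and the equivalent K is the thickness-weighted harmonic mean.
Total thickness L = 7.98 + 7.82 = 15.80 m.
Σ(b_i/K_i) = 7.98/0.0516 + 7.82/0.00599 = 1460 d.
K_eq = L / Σ(b_i/K_i) = 15.80 / 1460 = 0.01082 m/day.

0.0108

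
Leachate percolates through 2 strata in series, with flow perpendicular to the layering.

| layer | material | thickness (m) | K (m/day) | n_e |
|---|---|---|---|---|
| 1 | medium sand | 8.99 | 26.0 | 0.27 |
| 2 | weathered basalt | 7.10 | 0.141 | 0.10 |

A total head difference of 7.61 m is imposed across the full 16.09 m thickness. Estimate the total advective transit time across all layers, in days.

20.9

With flow normal to the layers, continuity requires the same specific discharge q through every layer.
Σ(b_i/K_i) = 8.99/26.0 + 7.10/0.141 = 50.70 d.
q = Δh / Σ(b_i/K_i) = 7.61 / 50.70 = 0.1501 m/day.
In each layer the seepage velocity is v_i = q/n_i, so the layer transit time is t_i = b_i·n_i / q:
  layer 1 (medium sand): t_1 = 8.99 × 0.27 / 0.1501 = 16.17 d
  layer 2 (weathered basalt): t_2 = 7.10 × 0.10 / 0.1501 = 4.730 d
Total t = Σ t_i = 20.90 days.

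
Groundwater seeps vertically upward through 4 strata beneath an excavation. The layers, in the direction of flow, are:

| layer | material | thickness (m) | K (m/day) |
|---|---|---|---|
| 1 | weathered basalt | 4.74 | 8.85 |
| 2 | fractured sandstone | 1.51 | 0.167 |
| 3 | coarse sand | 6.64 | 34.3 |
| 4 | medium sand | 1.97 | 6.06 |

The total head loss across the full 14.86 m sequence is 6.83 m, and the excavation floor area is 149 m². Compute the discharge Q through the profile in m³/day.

Flow is perpendicular to layering, so the layers act in series and the equivalent K is the thickness-weighted harmonic mean.
Total thickness L = 4.74 + 1.51 + 6.64 + 1.97 = 14.86 m.
Σ(b_i/K_i) = 4.74/8.85 + 1.51/0.167 + 6.64/34.3 + 1.97/6.06 = 10.10 d.
K_eq = L / Σ(b_i/K_i) = 14.86 / 10.10 = 1.472 m/day.
Q = K_eq · A · (Δh/L) = 1.472 × 149 × (6.83/14.86) = 100.8 m³/day.

101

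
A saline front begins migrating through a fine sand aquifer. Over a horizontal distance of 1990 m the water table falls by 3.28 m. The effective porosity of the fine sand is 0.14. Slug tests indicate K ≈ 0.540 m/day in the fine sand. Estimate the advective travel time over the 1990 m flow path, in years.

857

Hydraulic gradient i = Δh / L = 3.28 / 1990 = 0.001648.
Darcy flux q = K · i = 0.5400 × 0.001648 = 0.0008901 m/day.
Seepage velocity v = q / n_e = 0.0008901 / 0.14 = 0.006358 m/day.
Travel time t = L / v = 1990 / 0.006358 = 3.130e+05 days = 857.0 years.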